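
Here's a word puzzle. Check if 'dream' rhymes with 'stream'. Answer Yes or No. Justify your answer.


Rime (stressed vowel + following sounds) of 'dream': -eam = /iːm/
Rime of 'stream': -eam = /iːm/
/iːm/ and /iːm/ are the same ending sound, so the words rhyme.

Yes


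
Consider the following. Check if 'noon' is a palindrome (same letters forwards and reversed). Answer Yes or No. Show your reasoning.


Forward: 'noon'
Reversed: 'noon'
They are identical.

Yes


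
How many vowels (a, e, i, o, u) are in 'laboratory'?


Vowels in 'laboratory': a, o, a, o = 4 vowels.

4


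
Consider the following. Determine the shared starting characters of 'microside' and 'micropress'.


Compare from the start: 5 characters match: 'micro'. Mismatch at position 6: 's' vs 'p'.

micro


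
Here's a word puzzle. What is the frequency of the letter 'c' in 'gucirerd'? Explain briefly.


Letter 'c' in 'gucirerd': found at position(s) 3 = 1 occurrence(s).

1


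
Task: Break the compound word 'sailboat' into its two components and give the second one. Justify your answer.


Split 'sailboat' into 'sail' + 'boat'. The second part is 'boat'.

boat


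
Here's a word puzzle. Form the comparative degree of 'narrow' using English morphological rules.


Apply comparative formation (add -er): 'narrow' -> 'narrower'.

narrower


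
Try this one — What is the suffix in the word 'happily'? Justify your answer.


The word 'happily' = 'happy' (root) + '-ly' (suffix). The suffix is '-ly'.

ly


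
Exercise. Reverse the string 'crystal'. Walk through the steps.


Reverse 'crystal' character by character: 'latsyrc'.

latsyrc


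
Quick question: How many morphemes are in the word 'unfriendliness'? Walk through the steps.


Decomposition: un- (prefix) + friend (root) + -ly (suffix) + -ness (suffix) = 4 morpheme(s)

4 morphemes


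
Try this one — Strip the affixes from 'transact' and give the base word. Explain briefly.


Remove prefix 'trans' from 'transact' to get root 'act'.

act


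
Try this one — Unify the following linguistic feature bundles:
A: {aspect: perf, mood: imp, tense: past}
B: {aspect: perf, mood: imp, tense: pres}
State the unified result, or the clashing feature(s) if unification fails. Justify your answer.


Compare features:
aspect: A=perf vs B=perf -> unified: perf
mood: A=imp vs B=imp -> unified: imp
tense: A=past vs B=pres -> CLASH
Clash detected on feature 'tense' (past vs pres); unification fails.

CLASH on 'tense' (past vs pres)


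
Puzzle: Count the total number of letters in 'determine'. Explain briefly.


Spell out 'determine' and number each letter: d(1), e(2), t(3), e(4), r(5), m(6), i(7), n(8), e(9). Total: 9 letters.

9


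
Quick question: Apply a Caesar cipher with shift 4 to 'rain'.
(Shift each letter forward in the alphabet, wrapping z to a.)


Shift each letter by 4: r -> v, a -> e, i -> m, n -> r. Result: 'vemr'.

vemr


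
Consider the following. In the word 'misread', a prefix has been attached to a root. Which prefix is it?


The word 'misread' = 'mis' (prefix) + 'read' (root). The prefix is 'mis'.

mis


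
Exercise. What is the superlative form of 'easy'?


Apply superlative formation (consonant + y: change y to i, add -est): 'easy' -> 'easiest'.

easiest


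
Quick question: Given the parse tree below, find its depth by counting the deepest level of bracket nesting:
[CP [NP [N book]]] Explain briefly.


Count bracket nesting levels:
'[' at pos 0: depth = 1
'[' at pos 4: depth = 2
'[' at pos 8: depth = 3
Maximum depth reached: 3

3


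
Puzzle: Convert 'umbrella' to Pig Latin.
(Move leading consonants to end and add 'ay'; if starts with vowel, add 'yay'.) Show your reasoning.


'umbrella' starts with a vowel, so add 'yay': 'umbrellayay'.

umbrellayay


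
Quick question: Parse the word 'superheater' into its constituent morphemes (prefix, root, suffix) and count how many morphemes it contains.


Step 1: Identify prefix: 'super' (meaning: above)
Step 2: Identify root: 'heat'
Step 3: Identify suffix(es): 'er'
Decomposition: super- (prefix: above) + heat (root) + -er (suffix: one who)
Total morphemes: 3

3 morphemes (super- (prefix: above) + heat (root) + -er (suffix: one who))


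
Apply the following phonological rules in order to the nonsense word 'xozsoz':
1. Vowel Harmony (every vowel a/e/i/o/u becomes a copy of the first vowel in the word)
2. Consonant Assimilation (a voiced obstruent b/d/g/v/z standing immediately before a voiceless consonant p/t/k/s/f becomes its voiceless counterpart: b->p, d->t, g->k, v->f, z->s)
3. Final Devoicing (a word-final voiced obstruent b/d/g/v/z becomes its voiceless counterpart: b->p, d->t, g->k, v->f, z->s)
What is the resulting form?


Starting form: 'xozsoz'
Rule 1: Vowel Harmony: all vowels already match. No change.
Rule 2: Consonant Assimilation: voiced obstruent before voiceless consonant becomes voiceless ('zs' -> 'ss'). 'xozsoz' -> 'xossoz'
Rule 3: Final Devoicing: word-final voiced obstruent 'z' becomes voiceless 's'. 'xossoz' -> 'xossos'
Final form: 'xossos'

xossos


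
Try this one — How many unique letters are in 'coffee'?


Unique letters in 'coffee': {c, e, f, o} = 4 distinct letters.

4


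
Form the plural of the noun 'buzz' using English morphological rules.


Apply rule: Add -es (sibilant/fricative ending). 'buzz' becomes 'buzzes'.

buzzes


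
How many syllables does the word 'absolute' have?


Break 'absolute' into syllables: ab-so-lute -> ab | so | lute = 3 syllables

3 syllables


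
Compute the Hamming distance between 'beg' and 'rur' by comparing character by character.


Alignment:
Position 1: 'b' vs 'r' = DIFFER
Position 2: 'e' vs 'u' = DIFFER
Position 3: 'g' vs 'r' = DIFFER
Total differences: 3

3


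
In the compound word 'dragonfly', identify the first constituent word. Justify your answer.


Split 'dragonfly' into 'dragon' + 'fly'. The first part is 'dragon'.

dragon


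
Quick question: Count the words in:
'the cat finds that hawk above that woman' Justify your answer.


Split into words: the | cat | finds | that | hawk | above | that | woman = 8 words.

8


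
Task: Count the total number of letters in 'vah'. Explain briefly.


Spell out 'vah' and number each letter: v(1), a(2), h(3). Total: 3 letters.

3


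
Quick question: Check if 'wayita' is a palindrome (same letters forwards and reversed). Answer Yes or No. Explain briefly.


Forward: 'wayita'
Reversed: 'atiyaw'
They differ.

No


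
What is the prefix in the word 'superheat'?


The word 'superheat' = 'super' (prefix) + 'heat' (root). The prefix is 'super'.

super


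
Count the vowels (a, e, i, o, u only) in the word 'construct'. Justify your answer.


Vowels in 'construct': o, u = 2 vowels.

2


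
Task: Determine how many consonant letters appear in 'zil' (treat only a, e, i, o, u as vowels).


Consonants in 'zil': z, l = 2 consonants.

2


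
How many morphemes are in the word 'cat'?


Decomposition: cat (free morpheme) = 1 morpheme(s)

1 morphemes


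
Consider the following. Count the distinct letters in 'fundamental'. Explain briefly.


Unique letters in 'fundamental': {a, d, e, f, l, m, n, t, u} = 9 distinct letters.

9


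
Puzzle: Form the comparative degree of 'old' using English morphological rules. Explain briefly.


Apply comparative formation (add -er): 'old' -> 'older'.

older


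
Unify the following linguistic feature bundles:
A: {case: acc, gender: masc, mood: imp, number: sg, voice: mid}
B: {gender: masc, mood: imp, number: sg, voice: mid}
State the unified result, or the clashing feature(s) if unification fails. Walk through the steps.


Compare features:
case: A=acc vs B=_ -> unified: acc
gender: A=masc vs B=masc -> unified: masc
mood: A=imp vs B=imp -> unified: imp
number: A=sg vs B=sg -> unified: sg
voice: A=mid vs B=mid -> unified: mid
No clashes found.

Unified: {case: acc, gender: masc, mood: imp, number: sg, voice: mid}


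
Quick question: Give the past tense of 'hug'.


Apply rule: Double final consonant and add -ed. 'hug' becomes 'hugged'.

hugged


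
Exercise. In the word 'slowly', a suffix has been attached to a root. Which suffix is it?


The word 'slowly' = 'slow' (root) + '-ly' (suffix). The suffix is '-ly'.

ly


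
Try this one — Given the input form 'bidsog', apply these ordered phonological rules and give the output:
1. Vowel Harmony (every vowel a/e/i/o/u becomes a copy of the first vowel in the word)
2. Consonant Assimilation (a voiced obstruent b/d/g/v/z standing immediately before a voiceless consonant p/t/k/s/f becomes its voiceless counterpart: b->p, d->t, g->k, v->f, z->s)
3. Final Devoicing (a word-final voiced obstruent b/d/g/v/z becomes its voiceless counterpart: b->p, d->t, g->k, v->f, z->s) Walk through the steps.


Starting form: 'bidsog'
Rule 1: Vowel Harmony: all vowels become 'i' (matching first vowel). 'bidsog' -> 'bidsig'
Rule 2: Consonant Assimilation: voiced obstruent before voiceless consonant becomes voiceless ('ds' -> 'ts'). 'bidsig' -> 'bitsig'
Rule 3: Final Devoicing: word-final voiced obstruent 'g' becomes voiceless 'k'. 'bitsig' -> 'bitsik'
Final form: 'bitsik'

bitsik


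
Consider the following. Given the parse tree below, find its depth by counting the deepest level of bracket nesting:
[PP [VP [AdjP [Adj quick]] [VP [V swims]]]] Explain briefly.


Count bracket nesting levels:
'[' at pos 0: depth = 1
'[' at pos 4: depth = 2
'[' at pos 8: depth = 3
'[' at pos 14: depth = 4
'[' at pos 27: depth = 3
'[' at pos 31: depth = 4
Maximum depth reached: 4

4


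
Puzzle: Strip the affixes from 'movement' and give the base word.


Remove suffix '-ment' from 'movement' to get root 'move'.

move


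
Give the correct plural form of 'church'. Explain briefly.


Apply rule: Add -es (sibilant/fricative ending). 'church' becomes 'churches'.

churches


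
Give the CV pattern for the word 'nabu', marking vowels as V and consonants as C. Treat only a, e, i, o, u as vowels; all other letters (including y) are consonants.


Letter mapping: n = C, a = V, b = C, u = V.

CVCV


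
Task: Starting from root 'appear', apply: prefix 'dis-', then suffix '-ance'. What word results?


Step 1: Add prefix 'dis-' to 'appear' = 'disappear'
Step 2: Add suffix '-ance' to 'disappear' = 'disappearance'

disappearance


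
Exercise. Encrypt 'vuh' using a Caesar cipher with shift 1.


Shift each letter by 1: v -> w, u -> v, h -> i. Result: 'wvi'.

wvi


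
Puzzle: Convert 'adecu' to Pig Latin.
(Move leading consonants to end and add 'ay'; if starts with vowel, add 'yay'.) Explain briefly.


'adecu' starts with a vowel, so add 'yay': 'adecuyay'.

adecuyay


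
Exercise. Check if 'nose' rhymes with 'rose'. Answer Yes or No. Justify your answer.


Rime (stressed vowel + following sounds) of 'nose': -ose = /oʊz/
Rime of 'rose': -ose = /oʊz/
/oʊz/ and /oʊz/ are the same ending sound, so the words rhyme.

Yes


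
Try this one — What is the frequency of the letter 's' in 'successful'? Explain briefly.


Letter 's' in 'successful': found at position(s) 1, 6, 7 = 3 occurrence(s).

3


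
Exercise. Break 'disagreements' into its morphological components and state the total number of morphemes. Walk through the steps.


Step 1: Identify prefix: 'dis' (meaning: not/apart)
Step 2: Identify root: 'agree'
Step 3: Identify suffix(es): 'ment, s'
Decomposition: dis- (prefix: not/apart) + agree (root) + -ment (suffix: action/result) + -s (plural)
Total morphemes: 4

4 morphemes (dis- (prefix: not/apart) + agree (root) + -ment (suffix: action/result) + -s (plural))


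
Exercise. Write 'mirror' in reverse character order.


Reverse 'mirror' character by character: 'rorrim'.

rorrim


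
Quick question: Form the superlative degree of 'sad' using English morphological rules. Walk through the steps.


Apply superlative formation (double final consonant, add -est): 'sad' -> 'saddest'.

saddest


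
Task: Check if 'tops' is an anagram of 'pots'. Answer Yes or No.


Sorted letters of 'tops': 'opst'
Sorted letters of 'pots': 'opst'
They match.

Yes


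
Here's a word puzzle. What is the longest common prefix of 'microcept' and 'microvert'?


Compare from the start: 5 characters match: 'micro'. Mismatch at position 6: 'c' vs 'v'.

micro


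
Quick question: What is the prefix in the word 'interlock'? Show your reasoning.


The word 'interlock' = 'inter' (prefix) + 'lock' (root). The prefix is 'inter'.

inter


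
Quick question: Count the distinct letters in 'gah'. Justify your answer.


Unique letters in 'gah': {a, g, h} = 3 distinct letters.

3


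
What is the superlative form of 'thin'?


Apply superlative formation (double final consonant, add -est): 'thin' -> 'thinnest'.

thinnest


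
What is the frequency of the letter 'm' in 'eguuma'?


Letter 'm' in 'eguuma': found at position(s) 5 = 1 occurrence(s).

1


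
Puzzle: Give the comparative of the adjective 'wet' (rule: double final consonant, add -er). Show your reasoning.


Apply comparative formation (double final consonant, add -er): 'wet' -> 'wetter'.

wetter


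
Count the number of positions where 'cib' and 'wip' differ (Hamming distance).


Alignment:
Position 1: 'c' vs 'w' = DIFFER
Position 2: 'i' vs 'i' = match
Position 3: 'b' vs 'p' = DIFFER
Total differences: 2

2


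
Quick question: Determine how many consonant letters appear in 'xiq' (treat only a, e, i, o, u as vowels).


Consonants in 'xiq': x, q = 2 consonants.

2


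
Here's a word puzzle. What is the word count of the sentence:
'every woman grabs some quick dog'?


Split into words: every | woman | grabs | some | quick | dog = 6 words.

6


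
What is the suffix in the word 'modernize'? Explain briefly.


The word 'modernize' = 'modern' (root) + '-ize' (suffix). The suffix is '-ize'.

ize


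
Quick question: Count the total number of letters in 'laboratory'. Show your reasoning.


Spell out 'laboratory' and number each letter: l(1), a(2), b(3), o(4), r(5), a(6), t(7), o(8), r(9), y(10). Total: 10 letters.

10


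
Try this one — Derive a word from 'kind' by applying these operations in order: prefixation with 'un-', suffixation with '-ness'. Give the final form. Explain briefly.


Step 1: Add prefix 'un-' to 'kind' = 'unkind'
Step 2: Add suffix '-ness' to 'unkind' = 'unkindness'

unkindness


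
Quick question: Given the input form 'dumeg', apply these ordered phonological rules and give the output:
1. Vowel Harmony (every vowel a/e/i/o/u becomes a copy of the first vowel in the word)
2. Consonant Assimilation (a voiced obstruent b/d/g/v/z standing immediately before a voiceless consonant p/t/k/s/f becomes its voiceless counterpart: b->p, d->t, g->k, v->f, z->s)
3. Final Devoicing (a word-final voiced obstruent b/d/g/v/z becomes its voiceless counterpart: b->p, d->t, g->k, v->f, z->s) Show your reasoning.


Starting form: 'dumeg'
Rule 1: Vowel Harmony: all vowels become 'u' (matching first vowel). 'dumeg' -> 'dumug'
Rule 2: Consonant Assimilation: no voiced obstruent (b/d/g/v/z) stands immediately before a voiceless consonant (p/t/k/s/f). No change.
Rule 3: Final Devoicing: word-final voiced obstruent 'g' becomes voiceless 'k'. 'dumug' -> 'dumuk'
Final form: 'dumuk'

dumuk


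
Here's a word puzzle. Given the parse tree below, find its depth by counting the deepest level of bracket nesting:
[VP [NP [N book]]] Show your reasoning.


Count bracket nesting levels:
'[' at pos 0: depth = 1
'[' at pos 4: depth = 2
'[' at pos 8: depth = 3
Maximum depth reached: 3

3


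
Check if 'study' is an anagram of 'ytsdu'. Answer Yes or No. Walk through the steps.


Sorted letters of 'study': 'dstuy'
Sorted letters of 'ytsdu': 'dstuy'
They match.

Yes


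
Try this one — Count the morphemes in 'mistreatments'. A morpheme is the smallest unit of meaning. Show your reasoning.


Decomposition: mis- (prefix) + treat (root) + -ment (suffix) + -s (plural) = 4 morpheme(s)

4 morphemes


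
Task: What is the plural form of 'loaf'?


Apply rule: Change -f to -ves. 'loaf' becomes 'loaves'.

loaves


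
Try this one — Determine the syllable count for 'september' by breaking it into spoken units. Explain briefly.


Break 'september' into syllables: sep-tem-ber -> sep | tem | ber = 3 syllables

3 syllables


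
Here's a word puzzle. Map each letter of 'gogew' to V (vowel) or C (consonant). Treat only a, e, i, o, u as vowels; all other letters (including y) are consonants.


Letter mapping: g = C, o = V, g = C, e = V, w = C.

CVCVC


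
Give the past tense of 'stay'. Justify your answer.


Apply rule: Add -ed. 'stay' becomes 'stayed'.

stayed


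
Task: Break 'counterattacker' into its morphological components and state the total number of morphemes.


Step 1: Identify prefix: 'counter' (meaning: against)
Step 2: Identify root: 'attack'
Step 3: Identify suffix(es): 'er'
Decomposition: counter- (prefix: against) + attack (root) + -er (suffix: one who)
Total morphemes: 3

3 morphemes (counter- (prefix: against) + attack (root) + -er (suffix: one who))


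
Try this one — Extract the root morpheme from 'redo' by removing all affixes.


Remove prefix 're' from 'redo' to get root 'do'.

do


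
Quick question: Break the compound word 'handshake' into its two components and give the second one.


Split 'handshake' into 'hand' + 'shake'. The second part is 'shake'.

shake


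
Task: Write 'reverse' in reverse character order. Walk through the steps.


Reverse 'reverse' character by character: 'esrever'.

esrever


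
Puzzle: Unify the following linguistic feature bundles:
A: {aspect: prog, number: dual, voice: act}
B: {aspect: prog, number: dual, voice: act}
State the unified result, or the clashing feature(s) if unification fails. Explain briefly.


Compare features:
aspect: A=prog vs B=prog -> unified: prog
number: A=dual vs B=dual -> unified: dual
voice: A=act vs B=act -> unified: act
No clashes found.

Unified: {aspect: prog, number: dual, voice: act}


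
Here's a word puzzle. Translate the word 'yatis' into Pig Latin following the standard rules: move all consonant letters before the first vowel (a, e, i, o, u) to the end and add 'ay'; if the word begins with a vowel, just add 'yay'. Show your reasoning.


'yatis': move consonant cluster 'y' to end and add 'ay': 'atisyay'.

atisyay


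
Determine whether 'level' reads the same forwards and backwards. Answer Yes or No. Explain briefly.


Forward: 'level'
Reversed: 'level'
They are identical.

Yes


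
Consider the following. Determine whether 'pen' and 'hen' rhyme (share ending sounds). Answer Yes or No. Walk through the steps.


Rime (stressed vowel + following sounds) of 'pen': -en = /ɛn/
Rime of 'hen': -en = /ɛn/
/ɛn/ and /ɛn/ are the same ending sound, so the words rhyme.

Yes


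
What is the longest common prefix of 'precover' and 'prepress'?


Compare from the start: 3 characters match: 'pre'. Mismatch at position 4: 'c' vs 'p'.

pre


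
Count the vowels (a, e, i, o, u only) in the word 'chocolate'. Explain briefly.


Vowels in 'chocolate': o, o, a, e = 4 vowels.

4


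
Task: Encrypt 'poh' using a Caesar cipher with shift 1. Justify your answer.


Shift each letter by 1: p -> q, o -> p, h -> i. Result: 'qpi'.

qpi


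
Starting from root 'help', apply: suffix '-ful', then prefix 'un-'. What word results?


Step 1: Add suffix '-ful' to 'help' = 'helpful'
Step 2: Add prefix 'un-' to 'helpful' = 'unhelpful'

unhelpful


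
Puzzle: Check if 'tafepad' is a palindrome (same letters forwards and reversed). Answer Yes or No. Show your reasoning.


Forward: 'tafepad'
Reversed: 'dapefat'
They differ.

No


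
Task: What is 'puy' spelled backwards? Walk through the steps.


Reverse 'puy' character by character: 'yup'.

yup


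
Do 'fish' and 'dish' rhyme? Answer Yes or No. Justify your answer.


Rime (stressed vowel + following sounds) of 'fish': -ish = /ɪʃ/
Rime of 'dish': -ish = /ɪʃ/
/ɪʃ/ and /ɪʃ/ are the same ending sound, so the words rhyme.

Yes


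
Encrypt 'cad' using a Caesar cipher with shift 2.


Shift each letter by 2: c -> e, a -> c, d -> f. Result: 'ecf'.

ecf


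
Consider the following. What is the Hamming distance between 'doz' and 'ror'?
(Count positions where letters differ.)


Alignment:
Position 1: 'd' vs 'r' = DIFFER
Position 2: 'o' vs 'o' = match
Position 3: 'z' vs 'r' = DIFFER
Total differences: 2

2


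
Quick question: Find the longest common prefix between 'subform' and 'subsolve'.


Compare from the start: 3 characters match: 'sub'. Mismatch at position 4: 'f' vs 's'.

sub


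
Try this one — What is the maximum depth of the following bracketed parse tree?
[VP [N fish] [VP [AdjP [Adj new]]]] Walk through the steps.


Count bracket nesting levels:
'[' at pos 0: depth = 1
'[' at pos 4: depth = 2
'[' at pos 13: depth = 2
'[' at pos 17: depth = 3
'[' at pos 23: depth = 4
Maximum depth reached: 4

4


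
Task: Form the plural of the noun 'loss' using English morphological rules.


Apply rule: Add -es (sibilant/fricative ending). 'loss' becomes 'losses'.

losses


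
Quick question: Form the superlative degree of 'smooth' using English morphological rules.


Apply superlative formation (add -est): 'smooth' -> 'smoothest'.

smoothest


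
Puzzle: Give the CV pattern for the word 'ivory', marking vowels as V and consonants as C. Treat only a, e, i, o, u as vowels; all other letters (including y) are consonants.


Letter mapping: i = V, v = C, o = V, r = C, y = C.

VCVCC


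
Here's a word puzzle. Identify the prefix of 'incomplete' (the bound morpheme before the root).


The word 'incomplete' = 'in' (prefix) + 'complete' (root). The prefix is 'in'.

in


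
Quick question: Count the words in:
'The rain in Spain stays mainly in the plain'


Split into words: The | rain | in | Spain | stays | mainly | in | the | plain = 9 words.

9


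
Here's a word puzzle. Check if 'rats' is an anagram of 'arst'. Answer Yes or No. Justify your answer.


Sorted letters of 'rats': 'arst'
Sorted letters of 'arst': 'arst'
They match.

Yes


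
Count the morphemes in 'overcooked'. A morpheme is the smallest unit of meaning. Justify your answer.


Decomposition: over- (prefix) + cook (root) + -ed (suffix) = 3 morpheme(s)

3 morphemes


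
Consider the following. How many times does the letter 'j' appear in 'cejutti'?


Letter 'j' in 'cejutti': found at position(s) 3 = 1 occurrence(s).

1


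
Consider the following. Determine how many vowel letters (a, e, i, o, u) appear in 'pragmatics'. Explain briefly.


Vowels in 'pragmatics': a, a, i = 3 vowels.

3


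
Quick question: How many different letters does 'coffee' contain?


Unique letters in 'coffee': {c, e, f, o} = 4 distinct letters.

4


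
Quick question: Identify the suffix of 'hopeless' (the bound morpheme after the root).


The word 'hopeless' = 'hope' (root) + '-less' (suffix). The suffix is '-less'.

less


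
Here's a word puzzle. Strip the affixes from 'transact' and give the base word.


Remove prefix 'trans' from 'transact' to get root 'act'.

act


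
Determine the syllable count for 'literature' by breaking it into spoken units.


Break 'literature' into syllables: lit-er-a-ture -> lit | er | a | ture = 4 syllables

4 syllables


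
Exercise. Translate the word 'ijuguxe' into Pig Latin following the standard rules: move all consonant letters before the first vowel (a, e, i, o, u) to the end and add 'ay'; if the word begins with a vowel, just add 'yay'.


'ijuguxe' starts with a vowel, so add 'yay': 'ijuguxeyay'.

ijuguxeyay


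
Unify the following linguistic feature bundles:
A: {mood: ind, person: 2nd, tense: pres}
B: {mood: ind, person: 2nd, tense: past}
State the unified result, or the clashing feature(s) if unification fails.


Compare features:
mood: A=ind vs B=ind -> unified: ind
person: A=2nd vs B=2nd -> unified: 2nd
tense: A=pres vs B=past -> CLASH
Clash detected on feature 'tense' (pres vs past); unification fails.

CLASH on 'tense' (pres vs past)


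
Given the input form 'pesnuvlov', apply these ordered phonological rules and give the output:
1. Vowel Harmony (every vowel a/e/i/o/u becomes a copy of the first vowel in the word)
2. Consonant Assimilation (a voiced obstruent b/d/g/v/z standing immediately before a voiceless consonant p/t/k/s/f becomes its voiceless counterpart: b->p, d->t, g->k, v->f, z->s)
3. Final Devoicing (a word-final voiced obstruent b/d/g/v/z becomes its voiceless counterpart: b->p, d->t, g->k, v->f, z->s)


Starting form: 'pesnuvlov'
Rule 1: Vowel Harmony: all vowels become 'e' (matching first vowel). 'pesnuvlov' -> 'pesnevlev'
Rule 2: Consonant Assimilation: no voiced obstruent (b/d/g/v/z) stands immediately before a voiceless consonant (p/t/k/s/f). No change.
Rule 3: Final Devoicing: word-final voiced obstruent 'v' becomes voiceless 'f'. 'pesnevlev' -> 'pesnevlef'
Final form: 'pesnevlef'

pesnevlef


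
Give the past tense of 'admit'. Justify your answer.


Apply rule: Double final consonant and add -ed. 'admit' becomes 'admitted'.

admitted


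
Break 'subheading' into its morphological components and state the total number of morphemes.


Step 1: Identify prefix: 'sub' (meaning: below)
Step 2: Identify root: 'head'
Step 3: Identify suffix(es): 'ing'
Decomposition: sub- (prefix: below) + head (root) + -ing (suffix: ongoing/result)
Total morphemes: 3

3 morphemes (sub- (prefix: below) + head (root) + -ing (suffix: ongoing/result))


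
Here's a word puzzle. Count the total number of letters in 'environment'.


Spell out 'environment' and number each letter: e(1), n(2), v(3), i(4), r(5), o(6), n(7), m(8), e(9), n(10), t(11). Total: 11 letters.

11


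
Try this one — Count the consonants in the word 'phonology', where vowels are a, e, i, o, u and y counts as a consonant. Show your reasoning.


Consonants in 'phonology': p, h, n, l, g, y = 6 consonants.

6


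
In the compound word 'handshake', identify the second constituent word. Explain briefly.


Split 'handshake' into 'hand' + 'shake'. The second part is 'shake'.

shake


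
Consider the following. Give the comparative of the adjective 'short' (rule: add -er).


Apply comparative formation (add -er): 'short' -> 'shorter'.

shorter


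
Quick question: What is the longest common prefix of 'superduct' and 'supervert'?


Compare from the start: 5 characters match: 'super'. Mismatch at position 6: 'd' vs 'v'.

super


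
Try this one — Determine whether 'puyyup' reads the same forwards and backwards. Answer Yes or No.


Forward: 'puyyup'
Reversed: 'puyyup'
They are identical.

Yes


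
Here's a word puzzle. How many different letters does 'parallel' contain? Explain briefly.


Unique letters in 'parallel': {a, e, l, p, r} = 5 distinct letters.

5


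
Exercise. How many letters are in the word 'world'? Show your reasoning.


Spell out 'world' and number each letter: w(1), o(2), r(3), l(4), d(5). Total: 5 letters.

5


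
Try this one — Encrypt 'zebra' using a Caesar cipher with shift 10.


Shift each letter by 10: z -> j, e -> o, b -> l, r -> b, a -> k. Result: 'jolbk'.

jolbk


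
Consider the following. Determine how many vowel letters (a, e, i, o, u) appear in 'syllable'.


Vowels in 'syllable': a, e = 2 vowels.

2


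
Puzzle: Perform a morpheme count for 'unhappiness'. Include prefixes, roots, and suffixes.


Decomposition: un- (prefix) + happy (root) + -ness (suffix) = 3 morpheme(s)

3 morphemes


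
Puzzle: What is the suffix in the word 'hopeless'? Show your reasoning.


The word 'hopeless' = 'hope' (root) + '-less' (suffix). The suffix is '-less'.

less


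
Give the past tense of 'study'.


Apply rule: Change -y to -ied. 'study' becomes 'studied'.

studied


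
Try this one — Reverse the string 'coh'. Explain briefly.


Reverse 'coh' character by character: 'hoc'.

hoc


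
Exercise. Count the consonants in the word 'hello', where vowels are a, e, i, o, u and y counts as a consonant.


Consonants in 'hello': h, l, l = 3 consonants.

3


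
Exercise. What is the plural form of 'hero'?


Apply rule: Add -es (consonant + o). 'hero' becomes 'heroes'.

heroes


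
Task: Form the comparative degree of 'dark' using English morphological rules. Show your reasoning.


Apply comparative formation (add -er): 'dark' -> 'darker'.

darker


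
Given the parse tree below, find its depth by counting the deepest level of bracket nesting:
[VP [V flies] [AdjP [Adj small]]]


Count bracket nesting levels:
'[' at pos 0: depth = 1
'[' at pos 4: depth = 2
'[' at pos 14: depth = 2
'[' at pos 20: depth = 3
Maximum depth reached: 3

3


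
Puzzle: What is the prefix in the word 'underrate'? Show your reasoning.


The word 'underrate' = 'under' (prefix) + 'rate' (root). The prefix is 'under'.

under


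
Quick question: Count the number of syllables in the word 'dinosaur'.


Break 'dinosaur' into syllables: di-no-saur -> di | no | saur = 3 syllables

3 syllables


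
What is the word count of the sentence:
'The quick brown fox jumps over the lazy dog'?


Split into words: The | quick | brown | fox | jumps | over | the | lazy | dog = 9 words.

9


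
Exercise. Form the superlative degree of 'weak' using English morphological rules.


Apply superlative formation (add -est): 'weak' -> 'weakest'.

weakest


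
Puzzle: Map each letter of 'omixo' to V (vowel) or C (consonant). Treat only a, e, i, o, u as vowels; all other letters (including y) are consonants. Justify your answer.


Letter mapping: o = V, m = C, i = V, x = C, o = V.

VCVCV


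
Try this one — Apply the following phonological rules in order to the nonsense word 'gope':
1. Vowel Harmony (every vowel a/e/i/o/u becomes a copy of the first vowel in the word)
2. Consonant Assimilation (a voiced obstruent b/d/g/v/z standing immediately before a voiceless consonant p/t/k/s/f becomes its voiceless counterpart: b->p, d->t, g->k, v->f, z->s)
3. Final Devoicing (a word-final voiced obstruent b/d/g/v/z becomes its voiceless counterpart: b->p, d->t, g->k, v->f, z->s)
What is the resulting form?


Starting form: 'gope'
Rule 1: Vowel Harmony: all vowels become 'o' (matching first vowel). 'gope' -> 'gopo'
Rule 2: Consonant Assimilation: no voiced obstruent (b/d/g/v/z) stands immediately before a voiceless consonant (p/t/k/s/f). No change.
Rule 3: Final Devoicing: the word ends in the vowel 'o', not a consonant. No change.
Final form: 'gopo'

gopo


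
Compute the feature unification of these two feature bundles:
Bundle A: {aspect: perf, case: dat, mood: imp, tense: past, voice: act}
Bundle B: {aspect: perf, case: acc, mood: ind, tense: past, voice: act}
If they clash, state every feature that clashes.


Compare features:
aspect: A=perf vs B=perf -> unified: perf
case: A=dat vs B=acc -> CLASH
mood: A=imp vs B=ind -> CLASH
tense: A=past vs B=past -> unified: past
voice: A=act vs B=act -> unified: act
Clashes detected on features 'case' (dat vs acc) and 'mood' (imp vs ind); unification fails.

CLASH on 'case' (dat vs acc) and 'mood' (imp vs ind)


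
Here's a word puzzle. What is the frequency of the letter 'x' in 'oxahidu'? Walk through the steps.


Letter 'x' in 'oxahidu': found at position(s) 2 = 1 occurrence(s).

1


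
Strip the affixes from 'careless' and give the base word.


Remove suffix '-less' from 'careless' to get root 'care'.

care


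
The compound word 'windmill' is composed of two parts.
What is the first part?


Split 'windmill' into 'wind' + 'mill'. The first part is 'wind'.

wind


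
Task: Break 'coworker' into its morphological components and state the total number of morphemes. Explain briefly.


Step 1: Identify prefix: 'co' (meaning: together)
Step 2: Identify root: 'work'
Step 3: Identify suffix(es): 'er'
Decomposition: co- (prefix: together) + work (root) + -er (suffix: one who)
Total morphemes: 3

3 morphemes (co- (prefix: together) + work (root) + -er (suffix: one who))


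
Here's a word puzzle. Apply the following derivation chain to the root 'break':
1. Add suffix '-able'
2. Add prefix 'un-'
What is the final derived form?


Step 1: Add suffix '-able' to 'break' = 'breakable'
Step 2: Add prefix 'un-' to 'breakable' = 'unbreakable'

unbreakable


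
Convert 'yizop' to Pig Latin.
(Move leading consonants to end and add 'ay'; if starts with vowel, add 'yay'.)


'yizop': move consonant cluster 'y' to end and add 'ay': 'izopyay'.

izopyay


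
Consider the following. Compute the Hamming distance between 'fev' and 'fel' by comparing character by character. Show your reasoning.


Alignment:
Position 1: 'f' vs 'f' = match
Position 2: 'e' vs 'e' = match
Position 3: 'v' vs 'l' = DIFFER
Total differences: 1

1


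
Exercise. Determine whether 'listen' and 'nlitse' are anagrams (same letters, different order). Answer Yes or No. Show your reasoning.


Sorted letters of 'listen': 'eilnst'
Sorted letters of 'nlitse': 'eilnst'
They match.

Yes


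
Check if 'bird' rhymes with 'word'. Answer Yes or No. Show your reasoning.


Rime (stressed vowel + following sounds) of 'bird': -ird = /ɜːrd/
Rime of 'word': -ord = /ɜːrd/
/ɜːrd/ and /ɜːrd/ are the same ending sound, so the words rhyme.

Yes


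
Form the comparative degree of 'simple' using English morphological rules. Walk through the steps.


Apply comparative formation (ends in e: add -r): 'simple' -> 'simpler'.

simpler


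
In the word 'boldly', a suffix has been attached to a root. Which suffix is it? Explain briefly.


The word 'boldly' = 'bold' (root) + '-ly' (suffix). The suffix is '-ly'.

ly


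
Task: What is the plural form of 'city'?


Apply rule: Change -y to -ies (consonant + y). 'city' becomes 'cities'.

cities


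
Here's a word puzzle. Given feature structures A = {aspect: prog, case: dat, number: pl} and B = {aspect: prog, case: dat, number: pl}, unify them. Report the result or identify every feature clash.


Compare features:
aspect: A=prog vs B=prog -> unified: prog
case: A=dat vs B=dat -> unified: dat
number: A=pl vs B=pl -> unified: pl
No clashes found.

Unified: {aspect: prog, case: dat, number: pl}


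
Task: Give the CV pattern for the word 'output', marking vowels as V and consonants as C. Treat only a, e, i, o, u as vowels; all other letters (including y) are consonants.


Letter mapping: o = V, u = V, t = C, p = C, u = V, t = C.

VVCCVC


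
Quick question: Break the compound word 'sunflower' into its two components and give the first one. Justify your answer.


Split 'sunflower' into 'sun' + 'flower'. The first part is 'sun'.

sun


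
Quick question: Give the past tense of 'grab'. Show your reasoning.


Apply rule: Double final consonant and add -ed. 'grab' becomes 'grabbed'.

grabbed


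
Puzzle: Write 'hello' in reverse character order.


Reverse 'hello' character by character: 'olleh'.

olleh


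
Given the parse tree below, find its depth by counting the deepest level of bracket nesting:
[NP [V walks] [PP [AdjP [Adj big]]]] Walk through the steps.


Count bracket nesting levels:
'[' at pos 0: depth = 1
'[' at pos 4: depth = 2
'[' at pos 14: depth = 2
'[' at pos 18: depth = 3
'[' at pos 24: depth = 4
Maximum depth reached: 4

4


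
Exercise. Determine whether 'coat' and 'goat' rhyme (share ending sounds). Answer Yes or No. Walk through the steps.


Rime (stressed vowel + following sounds) of 'coat': -oat = /oʊt/
Rime of 'goat': -oat = /oʊt/
/oʊt/ and /oʊt/ are the same ending sound, so the words rhyme.

Yes


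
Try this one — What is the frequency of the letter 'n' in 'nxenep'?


Letter 'n' in 'nxenep': found at position(s) 1, 4 = 2 occurrence(s).

2


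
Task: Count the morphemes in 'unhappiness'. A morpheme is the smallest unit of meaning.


Decomposition: un- (prefix) + happy (root) + -ness (suffix) = 3 morpheme(s)

3 morphemes


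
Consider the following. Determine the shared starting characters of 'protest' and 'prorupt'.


Compare from the start: 3 characters match: 'pro'. Mismatch at position 4: 't' vs 'r'.

pro


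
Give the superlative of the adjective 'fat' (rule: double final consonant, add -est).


Apply superlative formation (double final consonant, add -est): 'fat' -> 'fattest'.

fattest


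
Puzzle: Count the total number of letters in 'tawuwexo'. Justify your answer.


Spell out 'tawuwexo' and number each letter: t(1), a(2), w(3), u(4), w(5), e(6), x(7), o(8). Total: 8 letters.

8


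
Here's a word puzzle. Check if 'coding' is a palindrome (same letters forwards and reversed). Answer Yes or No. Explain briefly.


Forward: 'coding'
Reversed: 'gnidoc'
They differ.

No


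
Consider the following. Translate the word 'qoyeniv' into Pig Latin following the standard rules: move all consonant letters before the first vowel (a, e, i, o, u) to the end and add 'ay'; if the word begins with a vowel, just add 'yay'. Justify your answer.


'qoyeniv': move consonant cluster 'q' to end and add 'ay': 'oyenivqay'.

oyenivqay


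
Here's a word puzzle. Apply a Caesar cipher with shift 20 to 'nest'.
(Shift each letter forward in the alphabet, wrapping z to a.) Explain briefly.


Shift each letter by 20: n -> h, e -> y, s -> m, t -> n. Result: 'hymn'.

hymn


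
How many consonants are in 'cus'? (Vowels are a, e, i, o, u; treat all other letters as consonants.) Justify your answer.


Consonants in 'cus': c, s = 2 consonants.

2


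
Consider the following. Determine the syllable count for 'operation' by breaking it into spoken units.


Break 'operation' into syllables: op-er-a-tion -> op | er | a | tion = 4 syllables

4 syllables


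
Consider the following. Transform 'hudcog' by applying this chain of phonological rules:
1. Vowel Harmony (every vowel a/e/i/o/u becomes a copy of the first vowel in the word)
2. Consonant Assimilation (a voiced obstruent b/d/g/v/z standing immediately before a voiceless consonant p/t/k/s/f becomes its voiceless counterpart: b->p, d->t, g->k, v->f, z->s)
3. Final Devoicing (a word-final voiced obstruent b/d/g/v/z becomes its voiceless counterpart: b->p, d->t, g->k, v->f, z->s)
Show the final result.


Starting form: 'hudcog'
Rule 1: Vowel Harmony: all vowels become 'u' (matching first vowel). 'hudcog' -> 'hudcug'
Rule 2: Consonant Assimilation: no voiced obstruent (b/d/g/v/z) stands immediately before a voiceless consonant (p/t/k/s/f). No change.
Rule 3: Final Devoicing: word-final voiced obstruent 'g' becomes voiceless 'k'. 'hudcug' -> 'hudcuk'
Final form: 'hudcuk'

hudcuk


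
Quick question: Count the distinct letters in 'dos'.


Unique letters in 'dos': {d, o, s} = 3 distinct letters.

3


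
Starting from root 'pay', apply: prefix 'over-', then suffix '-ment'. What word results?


Step 1: Add prefix 'over-' to 'pay' = 'overpay'
Step 2: Add suffix '-ment' to 'overpay' = 'overpayment'

overpayment


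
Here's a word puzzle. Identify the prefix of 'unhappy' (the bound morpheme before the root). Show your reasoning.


The word 'unhappy' = 'un' (prefix) + 'happy' (root). The prefix is 'un'.

un


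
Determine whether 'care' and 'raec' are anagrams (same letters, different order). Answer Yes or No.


Sorted letters of 'care': 'acer'
Sorted letters of 'raec': 'acer'
They match.

Yes


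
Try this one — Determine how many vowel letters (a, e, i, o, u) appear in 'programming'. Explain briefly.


Vowels in 'programming': o, a, i = 3 vowels.

3
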